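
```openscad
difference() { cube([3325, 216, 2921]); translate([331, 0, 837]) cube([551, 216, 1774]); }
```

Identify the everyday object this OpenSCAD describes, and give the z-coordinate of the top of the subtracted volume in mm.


A wall with a window opening. The window head height is 2611 mm.

A wall with a rectangular opening subtracted — a window. Sill at z = 837, opening 1774 mm tall, so the head is at 837 + 1774 = 2611 mm.


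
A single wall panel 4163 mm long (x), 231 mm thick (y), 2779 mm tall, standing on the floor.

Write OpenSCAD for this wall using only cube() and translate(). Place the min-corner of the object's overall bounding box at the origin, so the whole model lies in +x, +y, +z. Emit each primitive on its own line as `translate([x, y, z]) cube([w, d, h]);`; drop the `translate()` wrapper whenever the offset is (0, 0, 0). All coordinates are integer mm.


cube([4163, 231, 2779]);


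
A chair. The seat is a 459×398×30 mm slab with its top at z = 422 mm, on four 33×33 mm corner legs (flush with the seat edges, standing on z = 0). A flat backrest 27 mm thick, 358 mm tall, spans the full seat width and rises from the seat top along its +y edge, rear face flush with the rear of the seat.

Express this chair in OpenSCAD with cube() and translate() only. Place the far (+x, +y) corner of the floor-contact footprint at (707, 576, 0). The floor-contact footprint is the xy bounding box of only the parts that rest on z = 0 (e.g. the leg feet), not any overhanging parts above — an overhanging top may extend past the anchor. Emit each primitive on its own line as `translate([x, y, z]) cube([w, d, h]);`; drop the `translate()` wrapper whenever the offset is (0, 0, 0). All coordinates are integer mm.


translate([248, 178, 392]) cube([459, 398, 30]);
translate([248, 178, 0]) cube([33, 33, 392]);
translate([674, 178, 0]) cube([33, 33, 392]);
translate([248, 543, 0]) cube([33, 33, 392]);
translate([674, 543, 0]) cube([33, 33, 392]);
translate([248, 549, 422]) cube([459, 27, 358]);


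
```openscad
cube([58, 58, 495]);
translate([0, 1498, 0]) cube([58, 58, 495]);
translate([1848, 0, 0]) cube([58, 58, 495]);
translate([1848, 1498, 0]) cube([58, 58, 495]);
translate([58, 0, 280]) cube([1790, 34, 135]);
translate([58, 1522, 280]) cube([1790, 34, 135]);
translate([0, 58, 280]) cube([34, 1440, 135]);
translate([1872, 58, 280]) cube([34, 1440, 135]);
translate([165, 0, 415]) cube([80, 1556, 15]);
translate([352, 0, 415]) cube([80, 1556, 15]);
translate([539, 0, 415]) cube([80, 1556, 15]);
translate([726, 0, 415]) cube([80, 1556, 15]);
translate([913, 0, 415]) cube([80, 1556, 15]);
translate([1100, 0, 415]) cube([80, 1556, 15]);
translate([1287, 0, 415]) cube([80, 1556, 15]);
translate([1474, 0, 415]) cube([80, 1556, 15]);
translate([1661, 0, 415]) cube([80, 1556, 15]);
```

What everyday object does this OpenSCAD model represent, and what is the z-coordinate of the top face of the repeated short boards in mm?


A bed frame. The slat-top height is 430 mm.

Four posts, four rails, and a row of slats — a bed frame. Slats sit on the rails at z = 280 + 135 = 415; with slat thickness 15, the top is 430 mm.


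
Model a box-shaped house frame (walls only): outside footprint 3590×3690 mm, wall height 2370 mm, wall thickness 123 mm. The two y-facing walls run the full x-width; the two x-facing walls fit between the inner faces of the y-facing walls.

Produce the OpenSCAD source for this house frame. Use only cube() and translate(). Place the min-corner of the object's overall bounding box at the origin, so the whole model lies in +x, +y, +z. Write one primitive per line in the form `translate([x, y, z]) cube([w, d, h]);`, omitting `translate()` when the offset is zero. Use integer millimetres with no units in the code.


cube([3590, 123, 2370]);
translate([0, 3567, 0]) cube([3590, 123, 2370]);
translate([0, 123, 0]) cube([123, 3444, 2370]);
translate([3467, 123, 0]) cube([123, 3444, 2370]);


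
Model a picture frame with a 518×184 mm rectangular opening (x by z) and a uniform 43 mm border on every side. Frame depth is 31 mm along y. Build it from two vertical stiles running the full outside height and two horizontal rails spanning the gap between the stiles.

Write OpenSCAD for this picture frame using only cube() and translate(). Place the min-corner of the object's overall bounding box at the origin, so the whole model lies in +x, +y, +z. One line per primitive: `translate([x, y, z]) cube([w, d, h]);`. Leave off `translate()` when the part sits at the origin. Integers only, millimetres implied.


cube([43, 31, 270]);
translate([561, 0, 0]) cube([43, 31, 270]);
translate([43, 0, 0]) cube([518, 31, 43]);
translate([43, 0, 227]) cube([518, 31, 43]);


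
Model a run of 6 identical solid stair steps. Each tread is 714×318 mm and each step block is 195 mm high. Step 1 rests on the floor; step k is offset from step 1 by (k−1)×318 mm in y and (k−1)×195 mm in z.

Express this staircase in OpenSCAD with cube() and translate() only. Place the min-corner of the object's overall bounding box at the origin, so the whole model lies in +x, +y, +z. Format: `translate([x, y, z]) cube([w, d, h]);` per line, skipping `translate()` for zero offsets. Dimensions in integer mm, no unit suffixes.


cube([714, 318, 195]);
translate([0, 318, 195]) cube([714, 318, 195]);
translate([0, 636, 390]) cube([714, 318, 195]);
translate([0, 954, 585]) cube([714, 318, 195]);
translate([0, 1272, 780]) cube([714, 318, 195]);
translate([0, 1590, 975]) cube([714, 318, 195]);


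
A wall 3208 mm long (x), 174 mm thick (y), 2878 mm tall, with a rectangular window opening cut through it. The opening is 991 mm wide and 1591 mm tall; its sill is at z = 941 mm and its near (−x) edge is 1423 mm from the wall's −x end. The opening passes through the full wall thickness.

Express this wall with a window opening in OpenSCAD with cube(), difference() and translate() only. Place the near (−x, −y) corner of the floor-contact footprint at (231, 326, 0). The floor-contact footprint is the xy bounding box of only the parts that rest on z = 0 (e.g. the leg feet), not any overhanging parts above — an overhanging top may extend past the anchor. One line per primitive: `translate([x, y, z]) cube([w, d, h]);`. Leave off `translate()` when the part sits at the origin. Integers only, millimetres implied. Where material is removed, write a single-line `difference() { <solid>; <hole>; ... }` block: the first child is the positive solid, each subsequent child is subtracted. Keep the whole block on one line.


difference() { translate([231, 326, 0]) cube([3208, 174, 2878]); translate([1654, 326, 941]) cube([991, 174, 1591]); }


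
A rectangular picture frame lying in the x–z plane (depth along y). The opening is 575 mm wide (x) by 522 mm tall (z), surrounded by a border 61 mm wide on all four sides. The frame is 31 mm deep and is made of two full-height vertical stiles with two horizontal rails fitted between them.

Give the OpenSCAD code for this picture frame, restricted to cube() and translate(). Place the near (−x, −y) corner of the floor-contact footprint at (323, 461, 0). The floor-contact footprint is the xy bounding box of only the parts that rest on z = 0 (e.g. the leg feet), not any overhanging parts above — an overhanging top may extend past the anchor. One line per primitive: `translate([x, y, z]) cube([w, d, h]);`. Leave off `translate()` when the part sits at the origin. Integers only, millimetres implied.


translate([323, 461, 0]) cube([61, 31, 644]);
translate([959, 461, 0]) cube([61, 31, 644]);
translate([384, 461, 0]) cube([575, 31, 61]);
translate([384, 461, 583]) cube([575, 31, 61]);


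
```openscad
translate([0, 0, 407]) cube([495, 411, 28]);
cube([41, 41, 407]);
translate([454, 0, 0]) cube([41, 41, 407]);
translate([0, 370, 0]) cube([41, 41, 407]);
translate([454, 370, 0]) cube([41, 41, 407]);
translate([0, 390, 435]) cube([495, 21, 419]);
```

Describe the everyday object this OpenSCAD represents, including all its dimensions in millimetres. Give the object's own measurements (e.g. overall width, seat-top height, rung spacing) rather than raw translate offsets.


A chair. The seat is a 495×411×28 mm slab with its top at z = 435 mm, on four 41×41 mm corner legs (flush with the seat edges, standing on z = 0). A flat backrest 21 mm thick, 419 mm tall, spans the full seat width and rises from the seat top along its +y edge, rear face flush with the rear of the seat.


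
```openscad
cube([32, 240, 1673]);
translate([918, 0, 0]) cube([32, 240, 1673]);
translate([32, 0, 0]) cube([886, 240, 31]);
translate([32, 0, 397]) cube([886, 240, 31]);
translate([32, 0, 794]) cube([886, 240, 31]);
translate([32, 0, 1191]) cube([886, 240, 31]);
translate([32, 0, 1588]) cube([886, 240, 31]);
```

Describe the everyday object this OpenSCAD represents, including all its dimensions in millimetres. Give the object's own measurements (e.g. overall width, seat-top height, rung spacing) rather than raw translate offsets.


An open bookshelf. Two side panels, each 32 mm thick, 240 mm deep and 1673 mm tall, stand 950 mm apart (outside-to-outside). Between them sit 5 shelves, each 31 mm thick and 240 mm deep, spanning the full gap between the sides. The bottom shelf rests on the floor (its underside at z = 0) and the clear gap between one shelf's top and the next shelf's underside is 366 mm.


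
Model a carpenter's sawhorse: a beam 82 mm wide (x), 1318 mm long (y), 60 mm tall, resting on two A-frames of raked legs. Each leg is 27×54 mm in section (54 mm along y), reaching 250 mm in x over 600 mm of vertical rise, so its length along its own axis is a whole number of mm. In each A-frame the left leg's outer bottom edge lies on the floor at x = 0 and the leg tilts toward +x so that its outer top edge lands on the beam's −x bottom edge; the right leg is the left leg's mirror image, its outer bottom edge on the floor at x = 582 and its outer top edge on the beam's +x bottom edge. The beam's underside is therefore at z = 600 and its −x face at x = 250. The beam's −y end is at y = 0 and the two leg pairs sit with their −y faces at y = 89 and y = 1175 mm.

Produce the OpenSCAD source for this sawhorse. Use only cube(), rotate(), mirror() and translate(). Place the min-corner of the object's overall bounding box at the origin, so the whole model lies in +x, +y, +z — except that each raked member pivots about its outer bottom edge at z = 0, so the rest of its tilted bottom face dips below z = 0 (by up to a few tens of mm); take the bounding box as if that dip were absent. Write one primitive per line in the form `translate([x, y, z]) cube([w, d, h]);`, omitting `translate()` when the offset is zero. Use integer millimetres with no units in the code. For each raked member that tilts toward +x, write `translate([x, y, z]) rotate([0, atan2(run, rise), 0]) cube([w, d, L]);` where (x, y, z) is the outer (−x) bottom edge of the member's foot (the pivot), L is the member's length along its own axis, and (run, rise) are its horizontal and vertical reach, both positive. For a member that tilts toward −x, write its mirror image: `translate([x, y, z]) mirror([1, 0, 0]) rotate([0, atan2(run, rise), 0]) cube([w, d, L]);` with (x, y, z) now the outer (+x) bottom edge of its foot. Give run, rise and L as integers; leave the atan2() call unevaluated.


translate([250, 0, 600]) cube([82, 1318, 60]);
translate([0, 89, 0]) rotate([0, atan2(250, 600), 0]) cube([27, 54, 650]);
translate([582, 89, 0]) mirror([1, 0, 0]) rotate([0, atan2(250, 600), 0]) cube([27, 54, 650]);
translate([0, 1175, 0]) rotate([0, atan2(250, 600), 0]) cube([27, 54, 650]);
translate([582, 1175, 0]) mirror([1, 0, 0]) rotate([0, atan2(250, 600), 0]) cube([27, 54, 650]);


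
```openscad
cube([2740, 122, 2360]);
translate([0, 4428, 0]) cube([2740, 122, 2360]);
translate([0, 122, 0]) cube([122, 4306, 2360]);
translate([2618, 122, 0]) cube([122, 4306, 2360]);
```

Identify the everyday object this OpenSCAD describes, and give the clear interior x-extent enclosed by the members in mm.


A house (or room) frame. The interior width is 2496 mm.

Four 2360 mm walls enclosing a rectangle with no floor or roof — a room or house frame. Outside width is 2740 mm and wall thickness is 122 mm, so the interior width is 2740 − 2 × 122 = 2496 mm.


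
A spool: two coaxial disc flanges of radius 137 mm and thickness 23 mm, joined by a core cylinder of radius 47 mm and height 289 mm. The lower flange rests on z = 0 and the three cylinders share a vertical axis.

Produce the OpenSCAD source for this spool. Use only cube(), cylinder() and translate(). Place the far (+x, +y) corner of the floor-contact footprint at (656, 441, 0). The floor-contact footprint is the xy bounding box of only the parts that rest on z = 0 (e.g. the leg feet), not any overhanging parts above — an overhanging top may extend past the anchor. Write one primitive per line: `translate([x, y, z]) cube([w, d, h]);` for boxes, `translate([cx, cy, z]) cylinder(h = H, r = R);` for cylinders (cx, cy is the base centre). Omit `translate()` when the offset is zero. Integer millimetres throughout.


translate([519, 304, 0]) cylinder(h = 23, r = 137);
translate([519, 304, 23]) cylinder(h = 289, r = 47);
translate([519, 304, 312]) cylinder(h = 23, r = 137);


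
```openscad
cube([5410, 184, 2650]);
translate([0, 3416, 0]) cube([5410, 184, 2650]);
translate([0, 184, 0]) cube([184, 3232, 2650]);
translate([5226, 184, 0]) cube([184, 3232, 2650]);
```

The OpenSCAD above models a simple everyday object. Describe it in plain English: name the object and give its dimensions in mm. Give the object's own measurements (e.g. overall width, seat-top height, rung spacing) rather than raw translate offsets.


The wall frame of a small rectangular building: four walls, each 2650 mm tall and 184 mm thick, enclosing a footprint 5410 mm (x) by 3600 mm (y) outside-to-outside, with no floor or roof. The front and back walls (the −y and +y sides) span the full width; the two side walls fit between them.


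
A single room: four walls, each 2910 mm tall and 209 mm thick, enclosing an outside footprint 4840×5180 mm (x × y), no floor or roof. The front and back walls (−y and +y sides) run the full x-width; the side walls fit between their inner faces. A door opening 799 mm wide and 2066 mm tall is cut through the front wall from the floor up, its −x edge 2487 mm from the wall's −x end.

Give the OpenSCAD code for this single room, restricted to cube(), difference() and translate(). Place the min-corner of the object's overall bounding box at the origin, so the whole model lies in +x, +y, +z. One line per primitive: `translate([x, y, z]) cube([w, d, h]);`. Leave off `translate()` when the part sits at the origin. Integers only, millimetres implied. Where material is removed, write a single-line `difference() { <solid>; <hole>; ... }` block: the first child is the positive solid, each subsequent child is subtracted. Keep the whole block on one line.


difference() { cube([4840, 209, 2910]); translate([2487, 0, 0]) cube([799, 209, 2066]); }
translate([0, 4971, 0]) cube([4840, 209, 2910]);
translate([0, 209, 0]) cube([209, 4762, 2910]);
translate([4631, 209, 0]) cube([209, 4762, 2910]);


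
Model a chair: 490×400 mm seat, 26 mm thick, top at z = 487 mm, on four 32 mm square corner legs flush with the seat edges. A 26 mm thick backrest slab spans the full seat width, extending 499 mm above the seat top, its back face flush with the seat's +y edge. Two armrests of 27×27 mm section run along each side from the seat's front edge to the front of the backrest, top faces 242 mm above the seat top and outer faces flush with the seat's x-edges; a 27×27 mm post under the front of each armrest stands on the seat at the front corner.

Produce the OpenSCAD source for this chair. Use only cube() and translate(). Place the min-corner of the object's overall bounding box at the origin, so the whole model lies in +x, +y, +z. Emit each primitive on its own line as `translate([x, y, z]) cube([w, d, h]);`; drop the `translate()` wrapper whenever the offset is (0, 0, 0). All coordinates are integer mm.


translate([0, 0, 461]) cube([490, 400, 26]);
cube([32, 32, 461]);
translate([458, 0, 0]) cube([32, 32, 461]);
translate([0, 368, 0]) cube([32, 32, 461]);
translate([458, 368, 0]) cube([32, 32, 461]);
translate([0, 374, 487]) cube([490, 26, 499]);
translate([0, 0, 702]) cube([27, 374, 27]);
translate([463, 0, 702]) cube([27, 374, 27]);
translate([0, 0, 487]) cube([27, 27, 215]);
translate([463, 0, 487]) cube([27, 27, 215]);


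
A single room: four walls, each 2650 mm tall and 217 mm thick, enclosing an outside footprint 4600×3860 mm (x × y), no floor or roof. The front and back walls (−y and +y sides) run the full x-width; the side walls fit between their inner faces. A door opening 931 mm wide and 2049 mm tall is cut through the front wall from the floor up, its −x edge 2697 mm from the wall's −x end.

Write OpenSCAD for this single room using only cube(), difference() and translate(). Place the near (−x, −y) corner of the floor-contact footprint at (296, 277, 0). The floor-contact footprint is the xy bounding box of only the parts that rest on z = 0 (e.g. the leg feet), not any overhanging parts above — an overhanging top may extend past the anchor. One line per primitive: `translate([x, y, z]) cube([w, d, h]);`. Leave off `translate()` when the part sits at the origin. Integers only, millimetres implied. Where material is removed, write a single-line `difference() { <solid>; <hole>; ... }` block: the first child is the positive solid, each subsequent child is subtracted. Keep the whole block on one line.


difference() { translate([296, 277, 0]) cube([4600, 217, 2650]); translate([2993, 277, 0]) cube([931, 217, 2049]); }
translate([296, 3920, 0]) cube([4600, 217, 2650]);
translate([296, 494, 0]) cube([217, 3426, 2650]);
translate([4679, 494, 0]) cube([217, 3426, 2650]);


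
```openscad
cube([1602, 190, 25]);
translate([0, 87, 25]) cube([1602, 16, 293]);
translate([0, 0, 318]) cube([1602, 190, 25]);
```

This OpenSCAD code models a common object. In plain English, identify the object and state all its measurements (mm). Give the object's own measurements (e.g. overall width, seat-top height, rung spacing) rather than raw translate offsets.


An I-beam lying along x, 1602 mm long. Overall section height 343 mm. Two flanges 190 mm wide (y) and 25 mm thick, one on the floor and one at the top; a web 16 mm thick runs between them, centred on the flange width.


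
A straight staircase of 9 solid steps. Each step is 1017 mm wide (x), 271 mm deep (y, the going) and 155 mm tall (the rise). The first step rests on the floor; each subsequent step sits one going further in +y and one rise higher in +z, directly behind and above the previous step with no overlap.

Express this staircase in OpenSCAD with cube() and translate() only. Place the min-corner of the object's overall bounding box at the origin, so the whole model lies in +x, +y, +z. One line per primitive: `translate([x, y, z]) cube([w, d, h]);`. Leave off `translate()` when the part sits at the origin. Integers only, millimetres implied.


cube([1017, 271, 155]);
translate([0, 271, 155]) cube([1017, 271, 155]);
translate([0, 542, 310]) cube([1017, 271, 155]);
translate([0, 813, 465]) cube([1017, 271, 155]);
translate([0, 1084, 620]) cube([1017, 271, 155]);
translate([0, 1355, 775]) cube([1017, 271, 155]);
translate([0, 1626, 930]) cube([1017, 271, 155]);
translate([0, 1897, 1085]) cube([1017, 271, 155]);
translate([0, 2168, 1240]) cube([1017, 271, 155]);


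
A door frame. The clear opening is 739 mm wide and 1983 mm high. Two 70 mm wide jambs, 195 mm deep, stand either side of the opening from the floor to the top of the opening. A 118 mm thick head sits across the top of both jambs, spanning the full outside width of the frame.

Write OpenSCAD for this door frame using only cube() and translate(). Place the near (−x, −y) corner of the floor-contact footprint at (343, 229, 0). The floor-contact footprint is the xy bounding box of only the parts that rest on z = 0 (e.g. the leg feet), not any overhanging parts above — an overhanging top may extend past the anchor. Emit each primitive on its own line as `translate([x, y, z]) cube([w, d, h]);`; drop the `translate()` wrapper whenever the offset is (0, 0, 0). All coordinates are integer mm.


translate([343, 229, 0]) cube([70, 195, 1983]);
translate([1152, 229, 0]) cube([70, 195, 1983]);
translate([343, 229, 1983]) cube([879, 195, 118]);


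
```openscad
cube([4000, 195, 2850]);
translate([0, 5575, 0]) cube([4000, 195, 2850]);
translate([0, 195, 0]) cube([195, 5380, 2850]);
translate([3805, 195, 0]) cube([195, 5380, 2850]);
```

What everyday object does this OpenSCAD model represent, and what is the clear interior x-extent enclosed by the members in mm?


A house (or room) frame. The interior width is 3610 mm.

Four 2850 mm walls enclosing a rectangle with no floor or roof — a room or house frame. Outside width is 4000 mm and wall thickness is 195 mm, so the interior width is 4000 − 2 × 195 = 3610 mm.


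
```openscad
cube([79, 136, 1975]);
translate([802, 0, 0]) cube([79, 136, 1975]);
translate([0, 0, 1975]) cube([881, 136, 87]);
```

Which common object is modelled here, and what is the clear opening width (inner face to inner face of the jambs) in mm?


A door frame. The clear opening width is 723 mm.

Two 1975 mm tall posts with a header on top — a door frame. The left jamb is 79 mm wide at x = 0; the right jamb starts at x = 802. The clear opening is 802 − 79 = 723 mm.


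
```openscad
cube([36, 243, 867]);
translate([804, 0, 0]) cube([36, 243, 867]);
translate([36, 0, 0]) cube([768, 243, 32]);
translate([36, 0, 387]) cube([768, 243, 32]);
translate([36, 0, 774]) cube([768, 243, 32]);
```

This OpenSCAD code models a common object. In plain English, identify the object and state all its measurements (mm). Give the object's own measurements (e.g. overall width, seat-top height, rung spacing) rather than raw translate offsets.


An open bookshelf. Two side panels, each 36 mm thick, 243 mm deep and 867 mm tall, stand 840 mm apart (outside-to-outside). Between them sit 3 shelves, each 32 mm thick and 243 mm deep, spanning the full gap between the sides. The bottom shelf rests on the floor (its underside at z = 0) and the clear gap between one shelf's top and the next shelf's underside is 355 mm.


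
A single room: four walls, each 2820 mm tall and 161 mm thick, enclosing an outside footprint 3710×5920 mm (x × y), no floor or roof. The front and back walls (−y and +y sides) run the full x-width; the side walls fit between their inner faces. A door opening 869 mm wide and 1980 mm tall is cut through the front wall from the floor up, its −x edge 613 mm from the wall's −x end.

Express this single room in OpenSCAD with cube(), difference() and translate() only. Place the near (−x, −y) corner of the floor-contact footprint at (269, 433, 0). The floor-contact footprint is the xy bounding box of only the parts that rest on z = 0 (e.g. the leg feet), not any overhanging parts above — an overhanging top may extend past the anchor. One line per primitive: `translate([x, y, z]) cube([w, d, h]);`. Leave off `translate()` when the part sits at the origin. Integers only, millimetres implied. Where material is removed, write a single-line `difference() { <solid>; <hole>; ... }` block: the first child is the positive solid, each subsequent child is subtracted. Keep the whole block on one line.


difference() { translate([269, 433, 0]) cube([3710, 161, 2820]); translate([882, 433, 0]) cube([869, 161, 1980]); }
translate([269, 6192, 0]) cube([3710, 161, 2820]);
translate([269, 594, 0]) cube([161, 5598, 2820]);
translate([3818, 594, 0]) cube([161, 5598, 2820]);


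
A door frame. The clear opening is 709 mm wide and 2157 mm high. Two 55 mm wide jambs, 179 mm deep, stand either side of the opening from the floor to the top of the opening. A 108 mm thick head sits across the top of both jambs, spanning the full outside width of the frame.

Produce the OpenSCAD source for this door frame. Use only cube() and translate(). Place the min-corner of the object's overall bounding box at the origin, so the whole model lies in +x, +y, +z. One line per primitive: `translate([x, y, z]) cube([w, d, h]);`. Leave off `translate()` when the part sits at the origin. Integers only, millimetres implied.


cube([55, 179, 2157]);
translate([764, 0, 0]) cube([55, 179, 2157]);
translate([0, 0, 2157]) cube([819, 179, 108]);


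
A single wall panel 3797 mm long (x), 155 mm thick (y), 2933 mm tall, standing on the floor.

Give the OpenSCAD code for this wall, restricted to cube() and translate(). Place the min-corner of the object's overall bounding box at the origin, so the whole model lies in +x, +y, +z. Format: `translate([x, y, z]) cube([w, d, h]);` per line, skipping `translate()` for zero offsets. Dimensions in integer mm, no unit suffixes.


cube([3797, 155, 2933]);


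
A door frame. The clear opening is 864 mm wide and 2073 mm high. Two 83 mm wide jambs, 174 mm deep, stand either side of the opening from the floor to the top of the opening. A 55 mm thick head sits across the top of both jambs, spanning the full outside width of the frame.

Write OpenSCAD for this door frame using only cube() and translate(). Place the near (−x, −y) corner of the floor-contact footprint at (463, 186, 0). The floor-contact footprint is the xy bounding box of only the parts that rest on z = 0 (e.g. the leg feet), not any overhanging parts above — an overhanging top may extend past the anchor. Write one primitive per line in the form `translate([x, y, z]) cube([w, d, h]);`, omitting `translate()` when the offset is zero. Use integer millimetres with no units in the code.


translate([463, 186, 0]) cube([83, 174, 2073]);
translate([1410, 186, 0]) cube([83, 174, 2073]);
translate([463, 186, 2073]) cube([1030, 174, 55]);


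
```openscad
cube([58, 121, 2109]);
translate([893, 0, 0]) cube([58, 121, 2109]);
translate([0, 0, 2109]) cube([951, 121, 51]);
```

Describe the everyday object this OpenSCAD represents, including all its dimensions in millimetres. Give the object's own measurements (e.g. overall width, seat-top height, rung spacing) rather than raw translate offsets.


A door frame. The clear opening is 835 mm wide and 2109 mm high. Two 58 mm wide jambs, 121 mm deep, stand either side of the opening from the floor to the top of the opening. A 51 mm thick head sits across the top of both jambs, spanning the full outside width of the frame.


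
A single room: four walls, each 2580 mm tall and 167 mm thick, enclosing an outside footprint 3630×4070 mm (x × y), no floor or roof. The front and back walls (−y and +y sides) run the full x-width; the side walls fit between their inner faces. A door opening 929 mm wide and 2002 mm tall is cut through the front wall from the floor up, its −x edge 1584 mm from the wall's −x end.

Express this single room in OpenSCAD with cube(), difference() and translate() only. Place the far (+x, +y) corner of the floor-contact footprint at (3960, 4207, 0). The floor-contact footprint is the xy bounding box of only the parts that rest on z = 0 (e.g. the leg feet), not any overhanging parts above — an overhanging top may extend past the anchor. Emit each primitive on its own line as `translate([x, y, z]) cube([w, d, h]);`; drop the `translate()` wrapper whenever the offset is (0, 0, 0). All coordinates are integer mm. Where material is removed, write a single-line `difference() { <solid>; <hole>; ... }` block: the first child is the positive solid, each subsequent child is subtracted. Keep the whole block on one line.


difference() { translate([330, 137, 0]) cube([3630, 167, 2580]); translate([1914, 137, 0]) cube([929, 167, 2002]); }
translate([330, 4040, 0]) cube([3630, 167, 2580]);
translate([330, 304, 0]) cube([167, 3736, 2580]);
translate([3793, 304, 0]) cube([167, 3736, 2580]);


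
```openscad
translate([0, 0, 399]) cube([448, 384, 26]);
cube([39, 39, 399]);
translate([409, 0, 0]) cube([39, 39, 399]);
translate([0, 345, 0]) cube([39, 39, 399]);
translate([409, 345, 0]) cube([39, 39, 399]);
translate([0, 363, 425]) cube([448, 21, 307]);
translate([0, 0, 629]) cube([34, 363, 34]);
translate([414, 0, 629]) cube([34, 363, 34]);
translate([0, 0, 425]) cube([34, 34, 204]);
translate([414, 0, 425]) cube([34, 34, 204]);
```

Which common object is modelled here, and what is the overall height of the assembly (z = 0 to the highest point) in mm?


A chair. The overall height is 732 mm.

A slab on four corner posts with a tall panel at the back — a chair. The seat slab sits at z = 399 with thickness 26, and the 307 mm backrest starts at the seat top, so the overall height is 399 + 26 + 307 = 732 mm.


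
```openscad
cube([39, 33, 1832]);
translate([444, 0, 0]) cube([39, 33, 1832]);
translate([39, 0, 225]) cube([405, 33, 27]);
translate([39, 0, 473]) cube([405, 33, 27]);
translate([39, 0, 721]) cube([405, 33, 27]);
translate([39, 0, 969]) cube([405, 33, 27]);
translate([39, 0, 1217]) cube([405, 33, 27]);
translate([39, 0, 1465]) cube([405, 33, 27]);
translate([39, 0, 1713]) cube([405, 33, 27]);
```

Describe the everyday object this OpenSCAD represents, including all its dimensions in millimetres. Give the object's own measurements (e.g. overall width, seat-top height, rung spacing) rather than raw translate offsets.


A straight ladder. Two 39×33 mm vertical rails, 1832 mm tall, stand 483 mm apart (outside-to-outside) with their front faces coplanar on the −y side. 7 rungs, each 33 mm deep and 27 mm tall, span between the inner faces of the rails, front faces flush with the rails. The lowest rung's underside is at z = 225 mm and rungs are spaced 248 mm apart (underside to underside).


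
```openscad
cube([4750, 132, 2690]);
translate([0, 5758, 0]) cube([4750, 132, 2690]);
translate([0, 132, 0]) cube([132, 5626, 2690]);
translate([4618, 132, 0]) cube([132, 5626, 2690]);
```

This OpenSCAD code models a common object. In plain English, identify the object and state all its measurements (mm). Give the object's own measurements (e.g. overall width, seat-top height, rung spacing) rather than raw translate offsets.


The wall frame of a small rectangular building: four walls, each 2690 mm tall and 132 mm thick, enclosing a footprint 4750 mm (x) by 5890 mm (y) outside-to-outside, with no floor or roof. The front and back walls (the −y and +y sides) span the full width; the two side walls fit between them.


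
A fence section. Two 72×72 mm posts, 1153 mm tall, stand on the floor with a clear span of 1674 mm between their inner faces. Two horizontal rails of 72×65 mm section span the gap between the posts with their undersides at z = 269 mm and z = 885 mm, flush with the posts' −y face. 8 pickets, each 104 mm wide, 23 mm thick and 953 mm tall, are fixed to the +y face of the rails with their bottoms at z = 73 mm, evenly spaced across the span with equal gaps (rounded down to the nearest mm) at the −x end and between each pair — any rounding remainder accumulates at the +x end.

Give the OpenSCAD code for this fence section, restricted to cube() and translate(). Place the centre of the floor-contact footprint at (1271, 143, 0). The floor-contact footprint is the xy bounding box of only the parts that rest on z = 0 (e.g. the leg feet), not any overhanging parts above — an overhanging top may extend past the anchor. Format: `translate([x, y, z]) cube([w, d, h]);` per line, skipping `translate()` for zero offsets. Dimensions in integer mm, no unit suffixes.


translate([362, 107, 0]) cube([72, 72, 1153]);
translate([2108, 107, 0]) cube([72, 72, 1153]);
translate([434, 107, 269]) cube([1674, 72, 65]);
translate([434, 107, 885]) cube([1674, 72, 65]);
translate([527, 179, 73]) cube([104, 23, 953]);
translate([724, 179, 73]) cube([104, 23, 953]);
translate([921, 179, 73]) cube([104, 23, 953]);
translate([1118, 179, 73]) cube([104, 23, 953]);
translate([1315, 179, 73]) cube([104, 23, 953]);
translate([1512, 179, 73]) cube([104, 23, 953]);
translate([1709, 179, 73]) cube([104, 23, 953]);
translate([1906, 179, 73]) cube([104, 23, 953]);


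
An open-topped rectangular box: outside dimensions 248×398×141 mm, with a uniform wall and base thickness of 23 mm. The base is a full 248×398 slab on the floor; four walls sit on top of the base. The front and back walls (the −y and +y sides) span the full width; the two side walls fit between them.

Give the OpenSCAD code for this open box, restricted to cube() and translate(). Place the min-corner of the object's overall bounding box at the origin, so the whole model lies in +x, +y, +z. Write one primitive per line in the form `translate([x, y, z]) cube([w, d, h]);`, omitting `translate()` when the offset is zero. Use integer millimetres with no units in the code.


cube([248, 398, 23]);
translate([0, 0, 23]) cube([248, 23, 118]);
translate([0, 375, 23]) cube([248, 23, 118]);
translate([0, 23, 23]) cube([23, 352, 118]);
translate([225, 23, 23]) cube([23, 352, 118]);


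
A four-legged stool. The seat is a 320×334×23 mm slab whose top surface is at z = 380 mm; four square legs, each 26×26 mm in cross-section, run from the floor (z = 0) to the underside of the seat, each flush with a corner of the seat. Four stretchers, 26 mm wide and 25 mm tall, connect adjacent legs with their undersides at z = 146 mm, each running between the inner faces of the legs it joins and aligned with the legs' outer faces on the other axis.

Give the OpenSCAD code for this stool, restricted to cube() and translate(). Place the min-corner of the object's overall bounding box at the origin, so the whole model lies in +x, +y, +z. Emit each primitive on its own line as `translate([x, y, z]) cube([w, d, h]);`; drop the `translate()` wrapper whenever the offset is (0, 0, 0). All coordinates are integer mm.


translate([0, 0, 357]) cube([320, 334, 23]);
cube([26, 26, 357]);
translate([294, 0, 0]) cube([26, 26, 357]);
translate([0, 308, 0]) cube([26, 26, 357]);
translate([294, 308, 0]) cube([26, 26, 357]);
translate([26, 0, 146]) cube([268, 26, 25]);
translate([26, 308, 146]) cube([268, 26, 25]);
translate([0, 26, 146]) cube([26, 282, 25]);
translate([294, 26, 146]) cube([26, 282, 25]);


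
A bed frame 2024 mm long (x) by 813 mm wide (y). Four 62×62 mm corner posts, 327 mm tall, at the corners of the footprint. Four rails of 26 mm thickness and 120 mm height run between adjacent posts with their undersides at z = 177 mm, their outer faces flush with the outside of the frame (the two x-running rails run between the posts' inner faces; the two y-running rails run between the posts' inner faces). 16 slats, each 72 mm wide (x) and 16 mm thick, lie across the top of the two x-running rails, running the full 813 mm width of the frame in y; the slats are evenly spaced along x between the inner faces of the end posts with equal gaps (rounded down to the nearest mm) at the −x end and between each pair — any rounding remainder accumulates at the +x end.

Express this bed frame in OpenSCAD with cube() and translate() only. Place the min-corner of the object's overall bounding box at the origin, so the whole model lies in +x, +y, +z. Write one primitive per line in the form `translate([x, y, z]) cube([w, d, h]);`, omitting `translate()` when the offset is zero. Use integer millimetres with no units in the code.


cube([62, 62, 327]);
translate([0, 751, 0]) cube([62, 62, 327]);
translate([1962, 0, 0]) cube([62, 62, 327]);
translate([1962, 751, 0]) cube([62, 62, 327]);
translate([62, 0, 177]) cube([1900, 26, 120]);
translate([62, 787, 177]) cube([1900, 26, 120]);
translate([0, 62, 177]) cube([26, 689, 120]);
translate([1998, 62, 177]) cube([26, 689, 120]);
translate([106, 0, 297]) cube([72, 813, 16]);
translate([222, 0, 297]) cube([72, 813, 16]);
translate([338, 0, 297]) cube([72, 813, 16]);
translate([454, 0, 297]) cube([72, 813, 16]);
translate([570, 0, 297]) cube([72, 813, 16]);
translate([686, 0, 297]) cube([72, 813, 16]);
translate([802, 0, 297]) cube([72, 813, 16]);
translate([918, 0, 297]) cube([72, 813, 16]);
translate([1034, 0, 297]) cube([72, 813, 16]);
translate([1150, 0, 297]) cube([72, 813, 16]);
translate([1266, 0, 297]) cube([72, 813, 16]);
translate([1382, 0, 297]) cube([72, 813, 16]);
translate([1498, 0, 297]) cube([72, 813, 16]);
translate([1614, 0, 297]) cube([72, 813, 16]);
translate([1730, 0, 297]) cube([72, 813, 16]);
translate([1846, 0, 297]) cube([72, 813, 16]);


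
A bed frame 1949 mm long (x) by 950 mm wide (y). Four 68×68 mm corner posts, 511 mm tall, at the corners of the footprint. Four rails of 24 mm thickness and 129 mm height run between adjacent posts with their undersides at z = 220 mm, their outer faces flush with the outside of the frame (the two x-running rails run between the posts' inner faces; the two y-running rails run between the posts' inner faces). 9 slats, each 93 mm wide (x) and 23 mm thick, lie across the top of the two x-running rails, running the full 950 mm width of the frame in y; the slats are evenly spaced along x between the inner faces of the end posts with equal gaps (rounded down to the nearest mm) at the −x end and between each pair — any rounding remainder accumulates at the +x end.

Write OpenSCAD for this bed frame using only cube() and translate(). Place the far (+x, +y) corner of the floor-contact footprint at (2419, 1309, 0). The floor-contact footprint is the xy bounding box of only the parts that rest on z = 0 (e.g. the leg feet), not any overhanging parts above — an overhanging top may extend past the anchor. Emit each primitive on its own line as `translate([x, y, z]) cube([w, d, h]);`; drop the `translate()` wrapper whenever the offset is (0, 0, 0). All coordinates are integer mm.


// slat z = rail_z + rail_h = 220 + 129 = 349
// slat gap = ⌊(1813 − 9·93) / 10⌋ = 97
translate([470, 359, 0]) cube([68, 68, 511]);
translate([470, 1241, 0]) cube([68, 68, 511]);
translate([2351, 359, 0]) cube([68, 68, 511]);
translate([2351, 1241, 0]) cube([68, 68, 511]);
translate([538, 359, 220]) cube([1813, 24, 129]);
translate([538, 1285, 220]) cube([1813, 24, 129]);
translate([470, 427, 220]) cube([24, 814, 129]);
translate([2395, 427, 220]) cube([24, 814, 129]);
translate([635, 359, 349]) cube([93, 950, 23]);
translate([825, 359, 349]) cube([93, 950, 23]);
translate([1015, 359, 349]) cube([93, 950, 23]);
translate([1205, 359, 349]) cube([93, 950, 23]);
translate([1395, 359, 349]) cube([93, 950, 23]);
translate([1585, 359, 349]) cube([93, 950, 23]);
translate([1775, 359, 349]) cube([93, 950, 23]);
translate([1965, 359, 349]) cube([93, 950, 23]);
translate([2155, 359, 349]) cube([93, 950, 23]);


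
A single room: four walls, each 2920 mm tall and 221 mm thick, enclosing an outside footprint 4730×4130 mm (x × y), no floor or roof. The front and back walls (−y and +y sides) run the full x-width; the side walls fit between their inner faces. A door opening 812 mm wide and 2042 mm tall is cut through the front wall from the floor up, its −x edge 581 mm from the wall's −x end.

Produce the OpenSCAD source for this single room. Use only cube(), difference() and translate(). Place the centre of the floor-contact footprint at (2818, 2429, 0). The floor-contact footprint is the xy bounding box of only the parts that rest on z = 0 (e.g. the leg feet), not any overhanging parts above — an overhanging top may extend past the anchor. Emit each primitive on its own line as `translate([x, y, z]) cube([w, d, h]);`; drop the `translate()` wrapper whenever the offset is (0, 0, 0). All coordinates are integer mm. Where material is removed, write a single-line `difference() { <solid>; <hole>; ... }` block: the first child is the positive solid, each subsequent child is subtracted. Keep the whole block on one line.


difference() { translate([453, 364, 0]) cube([4730, 221, 2920]); translate([1034, 364, 0]) cube([812, 221, 2042]); }
translate([453, 4273, 0]) cube([4730, 221, 2920]);
translate([453, 585, 0]) cube([221, 3688, 2920]);
translate([4962, 585, 0]) cube([221, 3688, 2920]);


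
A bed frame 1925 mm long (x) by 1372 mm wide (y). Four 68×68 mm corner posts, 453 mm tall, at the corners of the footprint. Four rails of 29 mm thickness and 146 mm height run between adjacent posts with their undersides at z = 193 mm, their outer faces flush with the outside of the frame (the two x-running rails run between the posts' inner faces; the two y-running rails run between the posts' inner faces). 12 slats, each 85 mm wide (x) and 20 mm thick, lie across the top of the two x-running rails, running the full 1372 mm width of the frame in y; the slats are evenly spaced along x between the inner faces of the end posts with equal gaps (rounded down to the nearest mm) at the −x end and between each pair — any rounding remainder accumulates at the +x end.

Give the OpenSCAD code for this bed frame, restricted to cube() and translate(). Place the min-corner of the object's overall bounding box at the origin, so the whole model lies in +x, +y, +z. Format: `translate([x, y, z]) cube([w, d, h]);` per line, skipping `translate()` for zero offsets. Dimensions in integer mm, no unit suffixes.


cube([68, 68, 453]);
translate([0, 1304, 0]) cube([68, 68, 453]);
translate([1857, 0, 0]) cube([68, 68, 453]);
translate([1857, 1304, 0]) cube([68, 68, 453]);
translate([68, 0, 193]) cube([1789, 29, 146]);
translate([68, 1343, 193]) cube([1789, 29, 146]);
translate([0, 68, 193]) cube([29, 1236, 146]);
translate([1896, 68, 193]) cube([29, 1236, 146]);
translate([127, 0, 339]) cube([85, 1372, 20]);
translate([271, 0, 339]) cube([85, 1372, 20]);
translate([415, 0, 339]) cube([85, 1372, 20]);
translate([559, 0, 339]) cube([85, 1372, 20]);
translate([703, 0, 339]) cube([85, 1372, 20]);
translate([847, 0, 339]) cube([85, 1372, 20]);
translate([991, 0, 339]) cube([85, 1372, 20]);
translate([1135, 0, 339]) cube([85, 1372, 20]);
translate([1279, 0, 339]) cube([85, 1372, 20]);
translate([1423, 0, 339]) cube([85, 1372, 20]);
translate([1567, 0, 339]) cube([85, 1372, 20]);
translate([1711, 0, 339]) cube([85, 1372, 20]);
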